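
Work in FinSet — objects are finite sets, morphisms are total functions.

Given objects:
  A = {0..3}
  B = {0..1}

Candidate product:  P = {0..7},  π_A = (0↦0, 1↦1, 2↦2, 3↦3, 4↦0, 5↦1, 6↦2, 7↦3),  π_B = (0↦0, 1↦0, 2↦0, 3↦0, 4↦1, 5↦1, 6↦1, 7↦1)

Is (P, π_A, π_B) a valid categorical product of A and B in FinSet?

Answer: VALID PRODUCT

Work:
|A|·|B| = 4·2 = 8;  |P| = 8
Check the pairing map k ↦ (π_A(k), π_B(k)):
  0 ↦ (0,0)
  1 ↦ (1,0)
  2 ↦ (2,0)
  3 ↦ (3,0)
  4 ↦ (0,1)
  5 ↦ (1,1)
  6 ↦ (2,1)
  7 ↦ (3,1)
distinct pairs in image: 8 / 8 needed
  → bijection onto A×B; projections well-typed.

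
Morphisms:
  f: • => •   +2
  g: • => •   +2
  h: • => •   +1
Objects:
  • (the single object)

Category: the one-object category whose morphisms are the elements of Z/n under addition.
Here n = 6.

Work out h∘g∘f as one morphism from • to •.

Answer: +5

Work:
  0 +2≡2 +2≡4 +1≡5  (mod 6)
⟦path⟧: +5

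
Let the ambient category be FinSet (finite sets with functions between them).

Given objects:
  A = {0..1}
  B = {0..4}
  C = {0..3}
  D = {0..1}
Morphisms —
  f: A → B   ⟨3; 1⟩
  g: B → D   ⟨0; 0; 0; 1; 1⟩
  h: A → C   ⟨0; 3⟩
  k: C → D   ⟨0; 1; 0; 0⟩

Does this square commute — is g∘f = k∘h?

Answer: DOES NOT COMMUTE

Trace:
Along f;g (path 1):
  0 f→3 g→1
  1 f→1 g→0
  composite₁ = ⟨1; 0⟩
Along h;k (path 2):
  0 h→0 k→0
  1 h→3 k→0
  composite₂ = ⟨0; 0⟩
Equal? distinct morphisms ✗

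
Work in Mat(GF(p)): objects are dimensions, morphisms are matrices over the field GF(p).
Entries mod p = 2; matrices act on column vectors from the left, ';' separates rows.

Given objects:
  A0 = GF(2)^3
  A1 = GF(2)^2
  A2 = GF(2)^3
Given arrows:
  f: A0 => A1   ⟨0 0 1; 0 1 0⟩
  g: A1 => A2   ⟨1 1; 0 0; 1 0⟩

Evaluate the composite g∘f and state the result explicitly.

  e0=[1,0,0] f=>[0,0] g=>[0,0,0]
  e1=[0,1,0] f=>[0,1] g=>[1,0,0]
  e2=[0,0,1] f=>[1,0] g=>[1,0,1]
⟦path⟧: ⟨0 1 1; 0 0 0; 0 0 1⟩

Answer: ⟨0 1 1; 0 0 0; 0 0 1⟩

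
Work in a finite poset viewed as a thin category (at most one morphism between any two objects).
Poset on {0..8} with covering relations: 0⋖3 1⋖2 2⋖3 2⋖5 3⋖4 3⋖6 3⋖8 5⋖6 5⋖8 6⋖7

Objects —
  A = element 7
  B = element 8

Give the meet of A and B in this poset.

Lower bounds of A=7 and B=8: {0,1,2,3,5}
  maximal lower bounds 3 and 5 are incomparable: neither 3⊑5 nor 5⊑3
→ no greatest lower bound exists

Answer: NO MEET EXISTS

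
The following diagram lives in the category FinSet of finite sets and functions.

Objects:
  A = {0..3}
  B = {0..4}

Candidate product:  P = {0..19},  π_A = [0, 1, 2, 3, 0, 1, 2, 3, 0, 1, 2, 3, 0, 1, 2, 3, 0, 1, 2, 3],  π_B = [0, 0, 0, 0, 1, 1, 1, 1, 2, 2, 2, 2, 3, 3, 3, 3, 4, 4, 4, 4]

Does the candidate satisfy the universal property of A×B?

Answer: VALID PRODUCT

Trace:
|A|·|B| = 4·5 = 20;  |P| = 20
Check the pairing map k ↦ (π_A(k), π_B(k)):
  0 -> (0,0)
  1 -> (1,0)
  2 -> (2,0)
  3 -> (3,0)
  4 -> (0,1)
  5 -> (1,1)
  6 -> (2,1)
  7 -> (3,1)
  8 -> (0,2)
  9 -> (1,2)
  10 -> (2,2)
  11 -> (3,2)
  12 -> (0,3)
  13 -> (1,3)
  14 -> (2,3)
  15 -> (3,3)
  16 -> (0,4)
  17 -> (1,4)
  18 -> (2,4)
  19 -> (3,4)
distinct pairs in image: 20 / 20 needed
  → bijection onto A×B; projections well-typed.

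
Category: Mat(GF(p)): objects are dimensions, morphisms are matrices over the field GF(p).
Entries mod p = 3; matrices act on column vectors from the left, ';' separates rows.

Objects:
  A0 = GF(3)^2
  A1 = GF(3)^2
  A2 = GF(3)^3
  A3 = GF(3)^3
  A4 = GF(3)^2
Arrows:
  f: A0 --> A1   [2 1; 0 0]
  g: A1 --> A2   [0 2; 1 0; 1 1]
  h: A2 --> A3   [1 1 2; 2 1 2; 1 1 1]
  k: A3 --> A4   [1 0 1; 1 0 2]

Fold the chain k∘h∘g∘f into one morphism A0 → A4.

Answer: [1 2; 2 1]

Trace:
  e0=⟨1,0⟩ f-->⟨2,0⟩ g-->⟨0,2,2⟩ h-->⟨0,0,1⟩ k-->⟨1,2⟩
  e1=⟨0,1⟩ f-->⟨1,0⟩ g-->⟨0,1,1⟩ h-->⟨0,0,2⟩ k-->⟨2,1⟩
⟦path⟧: [1 2; 2 1]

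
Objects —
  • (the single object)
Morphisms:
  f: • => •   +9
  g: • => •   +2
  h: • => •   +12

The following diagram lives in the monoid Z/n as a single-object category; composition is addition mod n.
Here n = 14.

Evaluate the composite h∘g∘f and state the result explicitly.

Answer: +9

Trace:
  0 +9≡9 +2≡11 +12≡9  (mod 14)
⟦path⟧: +9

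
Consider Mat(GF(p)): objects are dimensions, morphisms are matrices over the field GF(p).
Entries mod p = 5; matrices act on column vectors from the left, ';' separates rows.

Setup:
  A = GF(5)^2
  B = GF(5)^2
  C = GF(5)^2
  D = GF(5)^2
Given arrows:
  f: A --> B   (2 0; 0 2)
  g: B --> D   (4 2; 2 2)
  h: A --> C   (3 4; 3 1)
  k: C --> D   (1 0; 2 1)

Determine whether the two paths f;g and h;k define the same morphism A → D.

Answer: COMMUTES

Work:
1) trace f;g:
  e0=[1,0] f-->[2,0] g-->[3,4]
  e1=[0,1] f-->[0,2] g-->[4,4]
  composite₁ = (3 4; 4 4)
2) trace h;k:
  e0=[1,0] h-->[3,3] k-->[3,4]
  e1=[0,1] h-->[4,1] k-->[4,4]
  composite₂ = (3 4; 4 4)
Equal? equal; square commutes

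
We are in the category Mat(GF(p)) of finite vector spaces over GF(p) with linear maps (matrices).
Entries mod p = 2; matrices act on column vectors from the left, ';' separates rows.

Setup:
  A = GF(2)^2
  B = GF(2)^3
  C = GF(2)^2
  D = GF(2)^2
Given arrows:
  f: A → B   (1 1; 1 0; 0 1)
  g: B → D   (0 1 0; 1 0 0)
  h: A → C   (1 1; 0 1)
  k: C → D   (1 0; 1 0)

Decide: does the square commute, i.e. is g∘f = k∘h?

Answer: DOES NOT COMMUTE

Derivation:
Along f;g (path 1):
  e0=⟨1,0⟩ f→⟨1,1,0⟩ g→⟨1,1⟩
  e1=⟨0,1⟩ f→⟨1,0,1⟩ g→⟨0,1⟩
  ⟦path⟧₁ = (1 0; 1 1)
Along h;k (path 2):
  e0=⟨1,0⟩ h→⟨1,0⟩ k→⟨1,1⟩
  e1=⟨0,1⟩ h→⟨1,1⟩ k→⟨1,1⟩
  ⟦path⟧₂ = (1 1; 1 1)
Equal? differ; not commutative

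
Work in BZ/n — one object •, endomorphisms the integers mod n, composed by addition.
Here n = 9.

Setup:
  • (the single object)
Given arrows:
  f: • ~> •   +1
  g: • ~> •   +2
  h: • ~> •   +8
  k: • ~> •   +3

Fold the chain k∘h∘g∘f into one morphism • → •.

Answer: +5

Work:
  0 +1≡1 +2≡3 +8≡2 +3≡5  (mod 9)
⟦path⟧: +5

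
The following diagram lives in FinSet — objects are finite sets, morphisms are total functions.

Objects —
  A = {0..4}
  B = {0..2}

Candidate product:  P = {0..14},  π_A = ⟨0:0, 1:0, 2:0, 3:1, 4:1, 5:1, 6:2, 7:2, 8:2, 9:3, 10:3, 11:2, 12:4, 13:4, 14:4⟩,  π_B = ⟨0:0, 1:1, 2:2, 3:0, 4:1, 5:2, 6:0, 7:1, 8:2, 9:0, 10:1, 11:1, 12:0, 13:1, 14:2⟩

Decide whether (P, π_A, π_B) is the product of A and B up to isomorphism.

Answer: NOT A VALID PRODUCT — duplicate pair at indices 7,11

Trace:
|A|·|B| = 5·3 = 15;  |P| = 15
Check the pairing map k ↦ (π_A(k), π_B(k)):
  0 : (0,0)
  1 : (0,1)
  2 : (0,2)
  3 : (1,0)
  4 : (1,1)
  5 : (1,2)
  6 : (2,0)
  7 : (2,1)
  8 : (2,2)
  9 : (3,0)
  10 : (3,1)
  11 : (2,1)  ✗ repeats pair of k=7
  12 : (4,0)
  13 : (4,1)
  14 : (4,2)
distinct pairs in image: 14 / 15 needed
  → (2,1) hit at k=7 and k=11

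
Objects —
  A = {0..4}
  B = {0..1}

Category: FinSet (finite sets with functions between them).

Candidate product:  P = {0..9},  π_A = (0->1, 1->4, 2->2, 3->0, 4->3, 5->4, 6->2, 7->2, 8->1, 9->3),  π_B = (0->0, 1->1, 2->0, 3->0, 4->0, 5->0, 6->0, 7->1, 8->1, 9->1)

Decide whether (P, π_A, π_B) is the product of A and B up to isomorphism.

Answer: NOT A VALID PRODUCT — duplicate pair at indices 2,6

Trace:
|A|·|B| = 5·2 = 10;  |P| = 10
Check the pairing map k ↦ (π_A(k), π_B(k)):
  0 -> (1,0)
  1 -> (4,1)
  2 -> (2,0)
  3 -> (0,0)
  4 -> (3,0)
  5 -> (4,0)
  6 -> (2,0)  ✗ repeats pair of k=2
  7 -> (2,1)
  8 -> (1,1)
  9 -> (3,1)
distinct pairs in image: 9 / 10 needed
  → (2,0) hit at k=2 and k=6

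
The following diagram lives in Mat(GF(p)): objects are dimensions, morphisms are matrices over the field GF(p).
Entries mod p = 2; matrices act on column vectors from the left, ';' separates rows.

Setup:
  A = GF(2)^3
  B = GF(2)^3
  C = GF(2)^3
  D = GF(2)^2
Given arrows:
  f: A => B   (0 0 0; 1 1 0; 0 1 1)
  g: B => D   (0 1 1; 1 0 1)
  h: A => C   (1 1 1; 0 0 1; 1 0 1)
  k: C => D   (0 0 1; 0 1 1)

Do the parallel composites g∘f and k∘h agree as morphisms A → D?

Path 1 = f;g:
  e0=⟨1,0,0⟩ f=>⟨0,1,0⟩ g=>⟨1,0⟩
  e1=⟨0,1,0⟩ f=>⟨0,1,1⟩ g=>⟨0,1⟩
  e2=⟨0,0,1⟩ f=>⟨0,0,1⟩ g=>⟨1,1⟩
  composite₁ = (1 0 1; 0 1 1)
Path 2 = h;k:
  e0=⟨1,0,0⟩ h=>⟨1,0,1⟩ k=>⟨1,1⟩
  e1=⟨0,1,0⟩ h=>⟨1,0,0⟩ k=>⟨0,0⟩
  e2=⟨0,0,1⟩ h=>⟨1,1,1⟩ k=>⟨1,0⟩
  composite₂ = (1 0 1; 1 0 0)
Equal? NO — does not commute

Answer: DOES NOT COMMUTE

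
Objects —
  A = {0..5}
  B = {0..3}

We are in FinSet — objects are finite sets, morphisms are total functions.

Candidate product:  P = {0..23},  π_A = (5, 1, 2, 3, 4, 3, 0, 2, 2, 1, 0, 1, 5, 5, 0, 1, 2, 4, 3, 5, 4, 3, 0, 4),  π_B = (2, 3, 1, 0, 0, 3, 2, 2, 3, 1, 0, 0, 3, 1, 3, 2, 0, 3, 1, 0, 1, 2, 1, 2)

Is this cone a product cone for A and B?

Answer: VALID PRODUCT

Work:
|A|·|B| = 6·4 = 24;  |P| = 24
Check the pairing map k ↦ (π_A(k), π_B(k)):
  0 ↦ (5,2)
  1 ↦ (1,3)
  2 ↦ (2,1)
  3 ↦ (3,0)
  4 ↦ (4,0)
  5 ↦ (3,3)
  6 ↦ (0,2)
  7 ↦ (2,2)
  8 ↦ (2,3)
  9 ↦ (1,1)
  10 ↦ (0,0)
  11 ↦ (1,0)
  12 ↦ (5,3)
  13 ↦ (5,1)
  14 ↦ (0,3)
  15 ↦ (1,2)
  16 ↦ (2,0)
  17 ↦ (4,3)
  18 ↦ (3,1)
  19 ↦ (5,0)
  20 ↦ (4,1)
  21 ↦ (3,2)
  22 ↦ (0,1)
  23 ↦ (4,2)
distinct pairs in image: 24 / 24 needed
  → bijection onto A×B; projections well-typed.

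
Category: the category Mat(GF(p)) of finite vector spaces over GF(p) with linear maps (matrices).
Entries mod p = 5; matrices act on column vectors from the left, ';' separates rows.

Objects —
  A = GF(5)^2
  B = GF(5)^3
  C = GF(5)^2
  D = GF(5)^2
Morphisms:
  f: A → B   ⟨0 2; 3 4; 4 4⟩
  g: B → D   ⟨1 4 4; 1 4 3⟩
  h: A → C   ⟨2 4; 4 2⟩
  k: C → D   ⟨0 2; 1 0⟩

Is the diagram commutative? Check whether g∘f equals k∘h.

Answer: DOES NOT COMMUTE

Work:
Along f;g (path 1):
  e0=(1,0) f→(0,3,4) g→(3,4)
  e1=(0,1) f→(2,4,4) g→(4,0)
  result₁ = ⟨3 4; 4 0⟩
Along h;k (path 2):
  e0=(1,0) h→(2,4) k→(3,2)
  e1=(0,1) h→(4,2) k→(4,4)
  result₂ = ⟨3 4; 2 4⟩
Equal? NO — does not commute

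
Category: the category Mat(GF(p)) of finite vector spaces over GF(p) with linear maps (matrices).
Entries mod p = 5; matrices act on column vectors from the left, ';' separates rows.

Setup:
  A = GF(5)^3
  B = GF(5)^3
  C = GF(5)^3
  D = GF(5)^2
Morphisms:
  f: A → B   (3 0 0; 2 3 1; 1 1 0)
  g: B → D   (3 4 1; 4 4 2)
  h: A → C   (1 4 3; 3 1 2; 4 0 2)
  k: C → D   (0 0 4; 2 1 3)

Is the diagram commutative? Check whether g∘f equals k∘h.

Along f;g (path 1):
  e0=(1,0,0) f→(3,2,1) g→(3,2)
  e1=(0,1,0) f→(0,3,1) g→(3,4)
  e2=(0,0,1) f→(0,1,0) g→(4,4)
  result₁ = (3 3 4; 2 4 4)
Along h;k (path 2):
  e0=(1,0,0) h→(1,3,4) k→(1,2)
  e1=(0,1,0) h→(4,1,0) k→(0,4)
  e2=(0,0,1) h→(3,2,2) k→(3,4)
  result₂ = (1 0 3; 2 4 4)
Equal? distinct morphisms ✗

Answer: DOES NOT COMMUTE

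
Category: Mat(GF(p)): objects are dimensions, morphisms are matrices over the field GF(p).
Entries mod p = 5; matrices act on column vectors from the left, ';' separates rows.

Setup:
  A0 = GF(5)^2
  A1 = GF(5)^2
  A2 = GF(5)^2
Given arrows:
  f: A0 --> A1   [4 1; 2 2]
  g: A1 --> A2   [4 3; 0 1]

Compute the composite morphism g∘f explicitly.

  e0=⟨1,0⟩ f-->⟨4,2⟩ g-->⟨2,2⟩
  e1=⟨0,1⟩ f-->⟨1,2⟩ g-->⟨0,2⟩
⟦path⟧: [2 0; 2 2]

Answer: [2 0; 2 2]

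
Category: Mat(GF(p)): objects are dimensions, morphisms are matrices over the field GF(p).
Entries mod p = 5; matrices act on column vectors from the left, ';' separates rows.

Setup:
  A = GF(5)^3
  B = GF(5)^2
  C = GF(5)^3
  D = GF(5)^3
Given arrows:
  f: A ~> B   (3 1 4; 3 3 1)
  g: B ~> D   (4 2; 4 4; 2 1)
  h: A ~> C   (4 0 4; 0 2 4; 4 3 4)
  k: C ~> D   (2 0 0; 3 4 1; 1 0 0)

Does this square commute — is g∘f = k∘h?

Answer: DOES NOT COMMUTE

Trace:
1) trace f;g:
  e0=[1,0,0] f~>[3,3] g~>[3,4,4]
  e1=[0,1,0] f~>[1,3] g~>[0,1,0]
  e2=[0,0,1] f~>[4,1] g~>[3,0,4]
  composite₁ = (3 0 3; 4 1 0; 4 0 4)
2) trace h;k:
  e0=[1,0,0] h~>[4,0,4] k~>[3,1,4]
  e1=[0,1,0] h~>[0,2,3] k~>[0,1,0]
  e2=[0,0,1] h~>[4,4,4] k~>[3,2,4]
  composite₂ = (3 0 3; 1 1 2; 4 0 4)
Equal? NO — does not commute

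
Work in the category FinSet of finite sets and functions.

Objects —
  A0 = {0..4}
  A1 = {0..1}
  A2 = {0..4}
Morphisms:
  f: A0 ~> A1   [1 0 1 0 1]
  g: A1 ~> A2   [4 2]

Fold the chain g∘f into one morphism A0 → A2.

Answer: [2 4 2 4 2]

Derivation:
  0 f~>1 g~>2
  1 f~>0 g~>4
  2 f~>1 g~>2
  3 f~>0 g~>4
  4 f~>1 g~>2
result: [2 4 2 4 2]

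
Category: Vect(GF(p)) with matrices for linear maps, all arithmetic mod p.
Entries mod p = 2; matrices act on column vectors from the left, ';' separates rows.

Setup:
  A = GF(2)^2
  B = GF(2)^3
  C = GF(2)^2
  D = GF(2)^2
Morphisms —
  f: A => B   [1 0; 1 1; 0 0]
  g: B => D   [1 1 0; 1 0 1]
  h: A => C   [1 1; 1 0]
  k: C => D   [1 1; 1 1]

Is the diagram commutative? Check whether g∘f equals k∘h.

1) trace f;g:
  e0=(1,0) f=>(1,1,0) g=>(0,1)
  e1=(0,1) f=>(0,1,0) g=>(1,0)
  ⟦path⟧₁ = [0 1; 1 0]
2) trace h;k:
  e0=(1,0) h=>(1,1) k=>(0,0)
  e1=(0,1) h=>(1,0) k=>(1,1)
  ⟦path⟧₂ = [0 1; 0 1]
Equal? distinct morphisms ✗

Answer: DOES NOT COMMUTE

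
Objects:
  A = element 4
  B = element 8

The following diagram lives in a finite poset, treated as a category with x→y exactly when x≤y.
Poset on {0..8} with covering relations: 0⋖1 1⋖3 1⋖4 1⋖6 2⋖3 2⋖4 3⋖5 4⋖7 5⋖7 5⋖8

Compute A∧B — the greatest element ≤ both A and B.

Answer: NO MEET EXISTS

Work:
{x : x<=A ∧ x<=B} = {0,1,2}  (A=4, B=8)
  maximal lower bounds 1 and 2 are incomparable: neither 1<=2 nor 2<=1
→ no greatest lower bound exists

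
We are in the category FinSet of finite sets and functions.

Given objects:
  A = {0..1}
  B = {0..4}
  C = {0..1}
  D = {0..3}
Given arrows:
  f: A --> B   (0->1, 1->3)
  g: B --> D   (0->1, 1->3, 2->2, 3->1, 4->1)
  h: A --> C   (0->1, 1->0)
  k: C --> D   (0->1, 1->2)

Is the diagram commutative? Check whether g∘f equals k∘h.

Along f;g (path 1):
  0 f-->1 g-->3
  1 f-->3 g-->1
  composite₁ = (0->3, 1->1)
Along h;k (path 2):
  0 h-->1 k-->2
  1 h-->0 k-->1
  composite₂ = (0->2, 1->1)
Equal? distinct morphisms ✗

Answer: DOES NOT COMMUTE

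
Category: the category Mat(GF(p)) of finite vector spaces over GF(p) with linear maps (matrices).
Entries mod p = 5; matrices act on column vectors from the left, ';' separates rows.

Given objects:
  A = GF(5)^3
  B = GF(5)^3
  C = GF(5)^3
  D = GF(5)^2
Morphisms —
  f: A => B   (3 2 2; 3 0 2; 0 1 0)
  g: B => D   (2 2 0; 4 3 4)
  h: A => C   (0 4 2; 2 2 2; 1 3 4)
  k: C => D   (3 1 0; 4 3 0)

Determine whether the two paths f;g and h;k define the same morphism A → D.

Answer: COMMUTES

Trace:
Path 1 = f;g:
  e0=(1,0,0) f=>(3,3,0) g=>(2,1)
  e1=(0,1,0) f=>(2,0,1) g=>(4,2)
  e2=(0,0,1) f=>(2,2,0) g=>(3,4)
  result₁ = (2 4 3; 1 2 4)
Path 2 = h;k:
  e0=(1,0,0) h=>(0,2,1) k=>(2,1)
  e1=(0,1,0) h=>(4,2,3) k=>(4,2)
  e2=(0,0,1) h=>(2,2,4) k=>(3,4)
  result₂ = (2 4 3; 1 2 4)
Equal? equal; square commutes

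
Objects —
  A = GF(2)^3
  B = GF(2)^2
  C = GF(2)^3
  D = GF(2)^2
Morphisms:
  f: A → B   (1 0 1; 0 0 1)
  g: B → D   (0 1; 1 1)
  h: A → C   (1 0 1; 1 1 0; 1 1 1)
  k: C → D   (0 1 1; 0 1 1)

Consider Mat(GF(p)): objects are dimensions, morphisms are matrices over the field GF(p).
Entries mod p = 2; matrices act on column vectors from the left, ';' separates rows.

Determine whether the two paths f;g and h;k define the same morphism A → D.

Answer: DOES NOT COMMUTE

Derivation:
Path 1 = f;g:
  e0=[1,0,0] f→[1,0] g→[0,1]
  e1=[0,1,0] f→[0,0] g→[0,0]
  e2=[0,0,1] f→[1,1] g→[1,0]
  ⟦path⟧₁ = (0 0 1; 1 0 0)
Path 2 = h;k:
  e0=[1,0,0] h→[1,1,1] k→[0,0]
  e1=[0,1,0] h→[0,1,1] k→[0,0]
  e2=[0,0,1] h→[1,0,1] k→[1,1]
  ⟦path⟧₂ = (0 0 1; 0 0 1)
Equal? distinct morphisms ✗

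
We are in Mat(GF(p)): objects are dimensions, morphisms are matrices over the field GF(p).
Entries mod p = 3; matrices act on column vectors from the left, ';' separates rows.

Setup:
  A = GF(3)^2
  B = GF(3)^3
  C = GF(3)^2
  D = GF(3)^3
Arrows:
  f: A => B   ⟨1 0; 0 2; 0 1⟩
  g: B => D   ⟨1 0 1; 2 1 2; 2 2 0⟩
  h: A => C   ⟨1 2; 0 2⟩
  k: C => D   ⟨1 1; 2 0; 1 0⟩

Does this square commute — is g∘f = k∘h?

1) trace f;g:
  e0=⟨1,0⟩ f=>⟨1,0,0⟩ g=>⟨1,2,2⟩
  e1=⟨0,1⟩ f=>⟨0,2,1⟩ g=>⟨1,1,1⟩
  composite₁ = ⟨1 1; 2 1; 2 1⟩
2) trace h;k:
  e0=⟨1,0⟩ h=>⟨1,0⟩ k=>⟨1,2,1⟩
  e1=⟨0,1⟩ h=>⟨2,2⟩ k=>⟨1,1,2⟩
  composite₂ = ⟨1 1; 2 1; 1 2⟩
Equal? NO — does not commute

Answer: DOES NOT COMMUTE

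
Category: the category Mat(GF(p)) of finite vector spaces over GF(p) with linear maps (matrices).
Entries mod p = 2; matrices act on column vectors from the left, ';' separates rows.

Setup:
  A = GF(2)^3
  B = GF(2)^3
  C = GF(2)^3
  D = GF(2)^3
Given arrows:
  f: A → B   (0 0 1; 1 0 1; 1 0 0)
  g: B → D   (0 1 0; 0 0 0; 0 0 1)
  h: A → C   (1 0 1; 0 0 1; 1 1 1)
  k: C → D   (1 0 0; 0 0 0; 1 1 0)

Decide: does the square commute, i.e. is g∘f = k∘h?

Answer: COMMUTES

Trace:
1) trace f;g:
  e0=[1,0,0] f→[0,1,1] g→[1,0,1]
  e1=[0,1,0] f→[0,0,0] g→[0,0,0]
  e2=[0,0,1] f→[1,1,0] g→[1,0,0]
  result₁ = (1 0 1; 0 0 0; 1 0 0)
2) trace h;k:
  e0=[1,0,0] h→[1,0,1] k→[1,0,1]
  e1=[0,1,0] h→[0,0,1] k→[0,0,0]
  e2=[0,0,1] h→[1,1,1] k→[1,0,0]
  result₂ = (1 0 1; 0 0 0; 1 0 0)
Equal? YES — commutes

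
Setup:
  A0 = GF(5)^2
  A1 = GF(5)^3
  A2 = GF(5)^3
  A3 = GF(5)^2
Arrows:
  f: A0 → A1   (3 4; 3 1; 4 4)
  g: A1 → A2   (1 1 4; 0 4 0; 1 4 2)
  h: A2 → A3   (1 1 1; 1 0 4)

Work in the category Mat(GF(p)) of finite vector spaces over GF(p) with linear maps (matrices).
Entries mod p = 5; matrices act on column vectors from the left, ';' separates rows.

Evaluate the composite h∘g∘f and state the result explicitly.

  e0=[1,0] f→[3,3,4] g→[2,2,3] h→[2,4]
  e1=[0,1] f→[4,1,4] g→[1,4,1] h→[1,0]
composite: (2 1; 4 0)

Answer: (2 1; 4 0)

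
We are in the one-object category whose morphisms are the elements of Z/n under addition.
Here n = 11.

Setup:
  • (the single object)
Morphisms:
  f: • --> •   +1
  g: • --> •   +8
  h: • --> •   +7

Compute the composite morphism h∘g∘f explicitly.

Answer: +5

Derivation:
  0 +1≡1 +8≡9 +7≡5  (mod 11)
⟦path⟧: +5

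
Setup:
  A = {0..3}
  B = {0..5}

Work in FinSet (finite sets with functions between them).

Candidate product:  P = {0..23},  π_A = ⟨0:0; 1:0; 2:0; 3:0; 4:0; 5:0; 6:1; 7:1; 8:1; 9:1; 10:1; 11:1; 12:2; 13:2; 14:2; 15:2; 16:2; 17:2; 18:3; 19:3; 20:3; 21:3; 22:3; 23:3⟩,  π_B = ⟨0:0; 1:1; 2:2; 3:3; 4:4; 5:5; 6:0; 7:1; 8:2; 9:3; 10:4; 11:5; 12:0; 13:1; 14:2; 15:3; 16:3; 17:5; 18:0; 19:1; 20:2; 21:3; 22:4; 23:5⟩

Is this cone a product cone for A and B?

Answer: NOT A VALID PRODUCT — duplicate pair at indices 15,16

Derivation:
|A|·|B| = 4·6 = 24;  |P| = 24
Check the pairing map k ↦ (π_A(k), π_B(k)):
  0 : (0,0)
  1 : (0,1)
  2 : (0,2)
  3 : (0,3)
  4 : (0,4)
  5 : (0,5)
  6 : (1,0)
  7 : (1,1)
  8 : (1,2)
  9 : (1,3)
  10 : (1,4)
  11 : (1,5)
  12 : (2,0)
  13 : (2,1)
  14 : (2,2)
  15 : (2,3)
  16 : (2,3)  ✗ repeats pair of k=15
  17 : (2,5)
  18 : (3,0)
  19 : (3,1)
  20 : (3,2)
  21 : (3,3)
  22 : (3,4)
  23 : (3,5)
distinct pairs in image: 23 / 24 needed
  → (2,3) hit at k=15 and k=16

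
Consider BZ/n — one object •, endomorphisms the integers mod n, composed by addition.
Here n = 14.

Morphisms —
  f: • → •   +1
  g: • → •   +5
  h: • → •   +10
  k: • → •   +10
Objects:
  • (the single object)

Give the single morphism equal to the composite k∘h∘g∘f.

  0 +1≡1 +5≡6 +10≡2 +10≡12  (mod 14)
⟦path⟧: +12

Answer: +12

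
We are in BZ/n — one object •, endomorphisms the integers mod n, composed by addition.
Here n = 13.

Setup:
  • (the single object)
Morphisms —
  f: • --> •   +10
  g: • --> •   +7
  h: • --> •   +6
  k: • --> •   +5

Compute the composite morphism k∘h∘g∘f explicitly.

Answer: +2

Trace:
  0 +10≡10 +7≡4 +6≡10 +5≡2  (mod 13)
composite: +2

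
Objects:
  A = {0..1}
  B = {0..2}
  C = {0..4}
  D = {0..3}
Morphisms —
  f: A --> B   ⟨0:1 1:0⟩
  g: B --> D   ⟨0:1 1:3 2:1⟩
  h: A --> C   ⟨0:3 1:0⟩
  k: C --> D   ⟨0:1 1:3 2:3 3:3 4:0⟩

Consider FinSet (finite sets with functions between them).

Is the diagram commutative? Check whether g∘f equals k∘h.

Along f;g (path 1):
  0 f-->1 g-->3
  1 f-->0 g-->1
  result₁ = ⟨0:3 1:1⟩
Along h;k (path 2):
  0 h-->3 k-->3
  1 h-->0 k-->1
  result₂ = ⟨0:3 1:1⟩
Equal? same morphism ✓

Answer: COMMUTES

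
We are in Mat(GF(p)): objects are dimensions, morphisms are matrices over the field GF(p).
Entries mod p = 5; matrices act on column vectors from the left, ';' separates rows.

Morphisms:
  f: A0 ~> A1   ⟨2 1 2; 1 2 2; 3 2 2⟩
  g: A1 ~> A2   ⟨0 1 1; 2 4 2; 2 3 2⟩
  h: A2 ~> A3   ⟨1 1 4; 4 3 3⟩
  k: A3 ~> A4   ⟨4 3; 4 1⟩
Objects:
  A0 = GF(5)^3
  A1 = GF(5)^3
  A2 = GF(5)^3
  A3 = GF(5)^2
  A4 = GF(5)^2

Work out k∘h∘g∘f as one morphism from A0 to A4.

  e0=(1,0,0) f~>(2,1,3) g~>(4,4,3) h~>(0,2) k~>(1,2)
  e1=(0,1,0) f~>(1,2,2) g~>(4,4,2) h~>(1,4) k~>(1,3)
  e2=(0,0,1) f~>(2,2,2) g~>(4,1,4) h~>(1,1) k~>(2,0)
result: ⟨1 1 2; 2 3 0⟩

Answer: ⟨1 1 2; 2 3 0⟩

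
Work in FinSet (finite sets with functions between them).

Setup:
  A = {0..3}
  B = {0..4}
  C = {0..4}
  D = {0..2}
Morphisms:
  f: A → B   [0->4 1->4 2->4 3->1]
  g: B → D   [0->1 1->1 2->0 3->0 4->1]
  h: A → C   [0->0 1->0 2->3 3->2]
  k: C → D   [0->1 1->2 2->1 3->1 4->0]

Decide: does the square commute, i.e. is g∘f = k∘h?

Answer: COMMUTES

Derivation:
Path 1 = f;g:
  0 f→4 g→1
  1 f→4 g→1
  2 f→4 g→1
  3 f→1 g→1
  composite₁ = [0->1 1->1 2->1 3->1]
Path 2 = h;k:
  0 h→0 k→1
  1 h→0 k→1
  2 h→3 k→1
  3 h→2 k→1
  composite₂ = [0->1 1->1 2->1 3->1]
Equal? YES — commutes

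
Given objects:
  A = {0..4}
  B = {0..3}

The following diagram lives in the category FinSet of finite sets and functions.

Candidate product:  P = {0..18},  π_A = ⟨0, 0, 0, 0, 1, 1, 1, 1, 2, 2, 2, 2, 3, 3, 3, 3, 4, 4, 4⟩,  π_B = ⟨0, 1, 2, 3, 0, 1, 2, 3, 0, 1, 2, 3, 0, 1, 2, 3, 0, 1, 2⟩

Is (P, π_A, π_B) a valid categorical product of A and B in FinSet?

|A|·|B| = 5·4 = 20;  |P| = 19
  → cardinalities differ; no bijection possible.

Answer: NOT A VALID PRODUCT — |P|=19 ≠ |A|·|B|=20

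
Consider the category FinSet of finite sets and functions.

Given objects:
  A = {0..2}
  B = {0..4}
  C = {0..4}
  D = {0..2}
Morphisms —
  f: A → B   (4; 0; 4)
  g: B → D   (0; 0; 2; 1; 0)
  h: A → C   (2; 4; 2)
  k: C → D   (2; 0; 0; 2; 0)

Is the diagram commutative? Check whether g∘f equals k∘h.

Answer: COMMUTES

Trace:
Along f;g (path 1):
  0 f→4 g→0
  1 f→0 g→0
  2 f→4 g→0
  composite₁ = (0; 0; 0)
Along h;k (path 2):
  0 h→2 k→0
  1 h→4 k→0
  2 h→2 k→0
  composite₂ = (0; 0; 0)
Equal? YES — commutes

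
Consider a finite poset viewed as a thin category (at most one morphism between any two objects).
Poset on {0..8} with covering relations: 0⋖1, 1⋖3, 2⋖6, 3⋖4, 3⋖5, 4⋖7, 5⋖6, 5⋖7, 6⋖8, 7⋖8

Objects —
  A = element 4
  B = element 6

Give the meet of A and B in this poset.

Answer: A∧B = 3

Work:
Common predecessors of 4,6: {0,1,3}
  0 ≤ 3
  1 ≤ 3
  3 ≤ 3
glb = 3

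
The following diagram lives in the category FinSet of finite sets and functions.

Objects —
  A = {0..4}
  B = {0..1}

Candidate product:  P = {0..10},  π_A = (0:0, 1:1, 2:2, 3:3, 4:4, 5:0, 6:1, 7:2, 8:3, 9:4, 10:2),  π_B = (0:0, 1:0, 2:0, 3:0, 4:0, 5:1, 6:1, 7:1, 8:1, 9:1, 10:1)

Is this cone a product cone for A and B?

Answer: NOT A VALID PRODUCT — |P|=11 ≠ |A|·|B|=10

Work:
|A|·|B| = 5·2 = 10;  |P| = 11
  → cardinalities differ; no bijection possible.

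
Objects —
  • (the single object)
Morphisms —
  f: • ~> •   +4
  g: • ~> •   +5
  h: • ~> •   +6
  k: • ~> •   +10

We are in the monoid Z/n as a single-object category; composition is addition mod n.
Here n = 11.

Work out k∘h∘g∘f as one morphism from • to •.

Answer: +3

Trace:
  0 +4≡4 +5≡9 +6≡4 +10≡3  (mod 11)
result: +3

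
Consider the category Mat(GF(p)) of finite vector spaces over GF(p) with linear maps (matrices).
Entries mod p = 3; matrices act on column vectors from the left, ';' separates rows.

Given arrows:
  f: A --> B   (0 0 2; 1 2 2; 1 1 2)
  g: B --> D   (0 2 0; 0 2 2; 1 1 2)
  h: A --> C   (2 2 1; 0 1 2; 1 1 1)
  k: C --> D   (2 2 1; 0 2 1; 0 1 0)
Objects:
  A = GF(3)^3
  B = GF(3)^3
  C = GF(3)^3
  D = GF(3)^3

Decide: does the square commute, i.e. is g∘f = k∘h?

Answer: COMMUTES

Work:
Path 1 = f;g:
  e0=(1,0,0) f-->(0,1,1) g-->(2,1,0)
  e1=(0,1,0) f-->(0,2,1) g-->(1,0,1)
  e2=(0,0,1) f-->(2,2,2) g-->(1,2,2)
  composite₁ = (2 1 1; 1 0 2; 0 1 2)
Path 2 = h;k:
  e0=(1,0,0) h-->(2,0,1) k-->(2,1,0)
  e1=(0,1,0) h-->(2,1,1) k-->(1,0,1)
  e2=(0,0,1) h-->(1,2,1) k-->(1,2,2)
  composite₂ = (2 1 1; 1 0 2; 0 1 2)
Equal? YES — commutes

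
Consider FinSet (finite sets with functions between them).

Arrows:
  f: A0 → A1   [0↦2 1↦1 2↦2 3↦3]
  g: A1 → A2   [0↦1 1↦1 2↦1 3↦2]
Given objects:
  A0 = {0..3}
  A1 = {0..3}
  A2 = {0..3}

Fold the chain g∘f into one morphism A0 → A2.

  0 f→2 g→1
  1 f→1 g→1
  2 f→2 g→1
  3 f→3 g→2
⟦path⟧: [0↦1 1↦1 2↦1 3↦2]

Answer: [0↦1 1↦1 2↦1 3↦2]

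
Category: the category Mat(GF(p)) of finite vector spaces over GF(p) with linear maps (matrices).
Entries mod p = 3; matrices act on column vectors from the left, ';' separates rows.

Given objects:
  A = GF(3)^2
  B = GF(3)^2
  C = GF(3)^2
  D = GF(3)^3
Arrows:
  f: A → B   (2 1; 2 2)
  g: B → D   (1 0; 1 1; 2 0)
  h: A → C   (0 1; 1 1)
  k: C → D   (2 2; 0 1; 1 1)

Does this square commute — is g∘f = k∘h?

Answer: DOES NOT COMMUTE

Work:
1) trace f;g:
  e0=⟨1,0⟩ f→⟨2,2⟩ g→⟨2,1,1⟩
  e1=⟨0,1⟩ f→⟨1,2⟩ g→⟨1,0,2⟩
  ⟦path⟧₁ = (2 1; 1 0; 1 2)
2) trace h;k:
  e0=⟨1,0⟩ h→⟨0,1⟩ k→⟨2,1,1⟩
  e1=⟨0,1⟩ h→⟨1,1⟩ k→⟨1,1,2⟩
  ⟦path⟧₂ = (2 1; 1 1; 1 2)
Equal? NO — does not commute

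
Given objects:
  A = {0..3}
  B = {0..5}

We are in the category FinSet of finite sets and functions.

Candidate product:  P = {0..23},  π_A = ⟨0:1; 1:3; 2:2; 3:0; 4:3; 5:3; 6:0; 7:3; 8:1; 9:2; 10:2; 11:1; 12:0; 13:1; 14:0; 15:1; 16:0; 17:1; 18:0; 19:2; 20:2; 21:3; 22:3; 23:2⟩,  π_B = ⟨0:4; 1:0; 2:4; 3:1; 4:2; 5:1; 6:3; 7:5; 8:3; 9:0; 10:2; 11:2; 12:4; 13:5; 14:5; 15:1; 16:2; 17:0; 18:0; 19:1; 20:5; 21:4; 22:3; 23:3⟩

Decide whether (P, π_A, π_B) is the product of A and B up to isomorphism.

Answer: VALID PRODUCT

Derivation:
|A|·|B| = 4·6 = 24;  |P| = 24
Check the pairing map k ↦ (π_A(k), π_B(k)):
  0 : (1,4)
  1 : (3,0)
  2 : (2,4)
  3 : (0,1)
  4 : (3,2)
  5 : (3,1)
  6 : (0,3)
  7 : (3,5)
  8 : (1,3)
  9 : (2,0)
  10 : (2,2)
  11 : (1,2)
  12 : (0,4)
  13 : (1,5)
  14 : (0,5)
  15 : (1,1)
  16 : (0,2)
  17 : (1,0)
  18 : (0,0)
  19 : (2,1)
  20 : (2,5)
  21 : (3,4)
  22 : (3,3)
  23 : (2,3)
distinct pairs in image: 24 / 24 needed
  → bijection onto A×B; projections well-typed.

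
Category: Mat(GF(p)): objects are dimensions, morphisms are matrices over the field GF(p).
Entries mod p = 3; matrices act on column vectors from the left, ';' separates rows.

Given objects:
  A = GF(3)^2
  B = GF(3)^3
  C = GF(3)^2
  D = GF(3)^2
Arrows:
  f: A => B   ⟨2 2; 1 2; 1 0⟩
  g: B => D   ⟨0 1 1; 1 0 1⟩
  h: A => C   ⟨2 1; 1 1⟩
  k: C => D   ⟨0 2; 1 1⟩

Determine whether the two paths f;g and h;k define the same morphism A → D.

Answer: COMMUTES

Work:
Path 1 = f;g:
  e0=⟨1,0⟩ f=>⟨2,1,1⟩ g=>⟨2,0⟩
  e1=⟨0,1⟩ f=>⟨2,2,0⟩ g=>⟨2,2⟩
  result₁ = ⟨2 2; 0 2⟩
Path 2 = h;k:
  e0=⟨1,0⟩ h=>⟨2,1⟩ k=>⟨2,0⟩
  e1=⟨0,1⟩ h=>⟨1,1⟩ k=>⟨2,2⟩
  result₂ = ⟨2 2; 0 2⟩
Equal? equal; square commutes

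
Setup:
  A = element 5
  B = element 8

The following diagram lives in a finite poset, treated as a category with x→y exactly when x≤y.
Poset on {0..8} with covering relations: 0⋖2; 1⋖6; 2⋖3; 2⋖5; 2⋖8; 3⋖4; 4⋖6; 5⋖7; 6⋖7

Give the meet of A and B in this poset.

Answer: A∧B = 2

Derivation:
Common predecessors of 5,8: {0,2}
  0 <= 2
  2 <= 2
glb = 2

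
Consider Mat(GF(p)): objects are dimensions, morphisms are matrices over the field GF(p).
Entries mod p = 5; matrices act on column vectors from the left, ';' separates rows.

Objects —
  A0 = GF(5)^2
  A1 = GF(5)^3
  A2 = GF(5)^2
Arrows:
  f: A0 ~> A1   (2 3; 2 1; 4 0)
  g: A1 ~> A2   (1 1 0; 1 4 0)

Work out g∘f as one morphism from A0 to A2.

Answer: (4 4; 0 2)

Trace:
  e0=[1,0] f~>[2,2,4] g~>[4,0]
  e1=[0,1] f~>[3,1,0] g~>[4,2]
⟦path⟧: (4 4; 0 2)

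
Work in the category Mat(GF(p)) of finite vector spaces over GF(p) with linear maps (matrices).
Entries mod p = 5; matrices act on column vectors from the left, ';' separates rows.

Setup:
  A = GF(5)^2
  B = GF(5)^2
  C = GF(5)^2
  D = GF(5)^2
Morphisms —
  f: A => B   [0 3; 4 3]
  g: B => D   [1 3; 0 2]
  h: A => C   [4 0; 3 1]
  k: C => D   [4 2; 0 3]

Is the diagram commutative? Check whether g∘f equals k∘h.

Answer: DOES NOT COMMUTE

Work:
Path 1 = f;g:
  e0=(1,0) f=>(0,4) g=>(2,3)
  e1=(0,1) f=>(3,3) g=>(2,1)
  ⟦path⟧₁ = [2 2; 3 1]
Path 2 = h;k:
  e0=(1,0) h=>(4,3) k=>(2,4)
  e1=(0,1) h=>(0,1) k=>(2,3)
  ⟦path⟧₂ = [2 2; 4 3]
Equal? NO — does not commute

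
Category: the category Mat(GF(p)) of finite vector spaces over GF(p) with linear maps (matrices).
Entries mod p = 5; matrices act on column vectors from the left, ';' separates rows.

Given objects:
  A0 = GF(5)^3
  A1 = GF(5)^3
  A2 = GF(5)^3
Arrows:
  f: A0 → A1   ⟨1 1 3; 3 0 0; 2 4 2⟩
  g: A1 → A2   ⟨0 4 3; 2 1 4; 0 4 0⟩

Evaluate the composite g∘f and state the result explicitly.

Answer: ⟨3 2 1; 3 3 4; 2 0 0⟩

Trace:
  e0=⟨1,0,0⟩ f→⟨1,3,2⟩ g→⟨3,3,2⟩
  e1=⟨0,1,0⟩ f→⟨1,0,4⟩ g→⟨2,3,0⟩
  e2=⟨0,0,1⟩ f→⟨3,0,2⟩ g→⟨1,4,0⟩
⟦path⟧: ⟨3 2 1; 3 3 4; 2 0 0⟩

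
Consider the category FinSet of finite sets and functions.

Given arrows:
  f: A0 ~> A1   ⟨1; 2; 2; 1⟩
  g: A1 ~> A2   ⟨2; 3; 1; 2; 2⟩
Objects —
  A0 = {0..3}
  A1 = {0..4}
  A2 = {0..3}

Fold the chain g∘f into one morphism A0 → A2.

  0 f~>1 g~>3
  1 f~>2 g~>1
  2 f~>2 g~>1
  3 f~>1 g~>3
result: ⟨3; 1; 1; 3⟩

Answer: ⟨3; 1; 1; 3⟩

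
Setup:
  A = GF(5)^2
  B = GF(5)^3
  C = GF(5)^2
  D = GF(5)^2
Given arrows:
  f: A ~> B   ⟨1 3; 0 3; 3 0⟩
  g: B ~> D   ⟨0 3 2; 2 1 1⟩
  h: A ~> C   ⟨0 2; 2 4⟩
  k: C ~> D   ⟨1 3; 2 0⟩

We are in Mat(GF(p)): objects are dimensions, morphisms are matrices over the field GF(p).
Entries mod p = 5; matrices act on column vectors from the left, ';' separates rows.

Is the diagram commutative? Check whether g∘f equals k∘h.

Answer: COMMUTES

Trace:
1) trace f;g:
  e0=[1,0] f~>[1,0,3] g~>[1,0]
  e1=[0,1] f~>[3,3,0] g~>[4,4]
  ⟦path⟧₁ = ⟨1 4; 0 4⟩
2) trace h;k:
  e0=[1,0] h~>[0,2] k~>[1,0]
  e1=[0,1] h~>[2,4] k~>[4,4]
  ⟦path⟧₂ = ⟨1 4; 0 4⟩
Equal? YES — commutes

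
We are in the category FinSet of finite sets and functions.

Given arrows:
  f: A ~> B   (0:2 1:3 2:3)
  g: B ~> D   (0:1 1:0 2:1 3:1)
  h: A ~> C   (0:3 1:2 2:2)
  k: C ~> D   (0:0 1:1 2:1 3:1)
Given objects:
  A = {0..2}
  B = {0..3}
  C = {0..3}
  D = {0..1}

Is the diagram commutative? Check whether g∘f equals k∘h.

Answer: COMMUTES

Trace:
Along f;g (path 1):
  0 f~>2 g~>1
  1 f~>3 g~>1
  2 f~>3 g~>1
  result₁ = (0:1 1:1 2:1)
Along h;k (path 2):
  0 h~>3 k~>1
  1 h~>2 k~>1
  2 h~>2 k~>1
  result₂ = (0:1 1:1 2:1)
Equal? equal; square commutes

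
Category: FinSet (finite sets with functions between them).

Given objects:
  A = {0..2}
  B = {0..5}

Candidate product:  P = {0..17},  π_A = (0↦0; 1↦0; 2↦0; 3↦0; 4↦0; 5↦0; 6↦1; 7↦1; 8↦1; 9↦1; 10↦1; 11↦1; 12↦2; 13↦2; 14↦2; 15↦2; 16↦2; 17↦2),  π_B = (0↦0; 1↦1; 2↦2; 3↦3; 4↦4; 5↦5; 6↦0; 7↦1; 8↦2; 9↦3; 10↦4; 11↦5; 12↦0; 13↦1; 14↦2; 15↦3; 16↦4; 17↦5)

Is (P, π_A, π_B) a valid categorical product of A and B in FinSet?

|A|·|B| = 3·6 = 18;  |P| = 18
Check the pairing map k ↦ (π_A(k), π_B(k)):
  0 ↦ (0,0)
  1 ↦ (0,1)
  2 ↦ (0,2)
  3 ↦ (0,3)
  4 ↦ (0,4)
  5 ↦ (0,5)
  6 ↦ (1,0)
  7 ↦ (1,1)
  8 ↦ (1,2)
  9 ↦ (1,3)
  10 ↦ (1,4)
  11 ↦ (1,5)
  12 ↦ (2,0)
  13 ↦ (2,1)
  14 ↦ (2,2)
  15 ↦ (2,3)
  16 ↦ (2,4)
  17 ↦ (2,5)
distinct pairs in image: 18 / 18 needed
  → bijection onto A×B; projections well-typed.

Answer: VALID PRODUCT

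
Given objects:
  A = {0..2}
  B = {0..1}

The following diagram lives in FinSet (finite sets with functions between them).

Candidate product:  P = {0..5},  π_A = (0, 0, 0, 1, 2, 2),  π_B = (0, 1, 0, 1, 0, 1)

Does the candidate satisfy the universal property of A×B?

|A|·|B| = 3·2 = 6;  |P| = 6
Check the pairing map k ↦ (π_A(k), π_B(k)):
  0 : (0,0)
  1 : (0,1)
  2 : (0,0)  ✗ repeats pair of k=0
  3 : (1,1)
  4 : (2,0)
  5 : (2,1)
distinct pairs in image: 5 / 6 needed
  → (0,0) hit at k=0 and k=2

Answer: NOT A VALID PRODUCT — duplicate pair at indices 0,2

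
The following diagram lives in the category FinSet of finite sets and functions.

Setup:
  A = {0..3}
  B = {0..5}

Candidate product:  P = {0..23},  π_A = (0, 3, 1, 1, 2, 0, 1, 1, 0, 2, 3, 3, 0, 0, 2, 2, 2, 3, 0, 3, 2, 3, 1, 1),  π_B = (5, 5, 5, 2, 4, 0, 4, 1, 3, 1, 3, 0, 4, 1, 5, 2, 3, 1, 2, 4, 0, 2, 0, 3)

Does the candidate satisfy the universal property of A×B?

Answer: VALID PRODUCT

Work:
|A|·|B| = 4·6 = 24;  |P| = 24
Check the pairing map k ↦ (π_A(k), π_B(k)):
  0 : (0,5)
  1 : (3,5)
  2 : (1,5)
  3 : (1,2)
  4 : (2,4)
  5 : (0,0)
  6 : (1,4)
  7 : (1,1)
  8 : (0,3)
  9 : (2,1)
  10 : (3,3)
  11 : (3,0)
  12 : (0,4)
  13 : (0,1)
  14 : (2,5)
  15 : (2,2)
  16 : (2,3)
  17 : (3,1)
  18 : (0,2)
  19 : (3,4)
  20 : (2,0)
  21 : (3,2)
  22 : (1,0)
  23 : (1,3)
distinct pairs in image: 24 / 24 needed
  → bijection onto A×B; projections well-typed.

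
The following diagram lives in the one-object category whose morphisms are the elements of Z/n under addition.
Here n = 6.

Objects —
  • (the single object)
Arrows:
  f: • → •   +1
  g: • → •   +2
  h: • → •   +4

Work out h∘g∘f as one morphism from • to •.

  0 +1≡1 +2≡3 +4≡1  (mod 6)
⟦path⟧: +1

Answer: +1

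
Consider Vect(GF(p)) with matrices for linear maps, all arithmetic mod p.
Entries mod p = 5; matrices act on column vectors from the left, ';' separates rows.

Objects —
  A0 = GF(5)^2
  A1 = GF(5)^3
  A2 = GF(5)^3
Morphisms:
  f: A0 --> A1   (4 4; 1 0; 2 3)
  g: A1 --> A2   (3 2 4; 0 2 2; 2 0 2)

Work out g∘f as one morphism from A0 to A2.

Answer: (2 4; 1 1; 2 4)

Trace:
  e0=[1,0] f-->[4,1,2] g-->[2,1,2]
  e1=[0,1] f-->[4,0,3] g-->[4,1,4]
composite: (2 4; 1 1; 2 4)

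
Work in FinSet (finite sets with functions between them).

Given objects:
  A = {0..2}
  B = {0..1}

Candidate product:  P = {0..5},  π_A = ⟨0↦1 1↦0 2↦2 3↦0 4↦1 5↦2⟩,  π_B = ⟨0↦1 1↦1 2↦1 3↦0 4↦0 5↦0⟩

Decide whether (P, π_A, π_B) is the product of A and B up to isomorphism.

|A|·|B| = 3·2 = 6;  |P| = 6
Check the pairing map k ↦ (π_A(k), π_B(k)):
  0 ↦ (1,1)
  1 ↦ (0,1)
  2 ↦ (2,1)
  3 ↦ (0,0)
  4 ↦ (1,0)
  5 ↦ (2,0)
distinct pairs in image: 6 / 6 needed
  → bijection onto A×B; projections well-typed.

Answer: VALID PRODUCT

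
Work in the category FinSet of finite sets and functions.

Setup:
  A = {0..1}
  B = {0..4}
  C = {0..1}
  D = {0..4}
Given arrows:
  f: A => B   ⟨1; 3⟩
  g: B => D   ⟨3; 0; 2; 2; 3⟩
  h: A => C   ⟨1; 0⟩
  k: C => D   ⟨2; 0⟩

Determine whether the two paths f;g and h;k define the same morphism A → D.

Along f;g (path 1):
  0 f=>1 g=>0
  1 f=>3 g=>2
  result₁ = ⟨0; 2⟩
Along h;k (path 2):
  0 h=>1 k=>0
  1 h=>0 k=>2
  result₂ = ⟨0; 2⟩
Equal? same morphism ✓

Answer: COMMUTES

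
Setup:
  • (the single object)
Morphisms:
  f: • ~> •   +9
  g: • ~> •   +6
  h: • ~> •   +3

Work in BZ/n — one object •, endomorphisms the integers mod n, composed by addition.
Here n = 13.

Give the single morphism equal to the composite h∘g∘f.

  0 +9≡9 +6≡2 +3≡5  (mod 13)
⟦path⟧: +5

Answer: +5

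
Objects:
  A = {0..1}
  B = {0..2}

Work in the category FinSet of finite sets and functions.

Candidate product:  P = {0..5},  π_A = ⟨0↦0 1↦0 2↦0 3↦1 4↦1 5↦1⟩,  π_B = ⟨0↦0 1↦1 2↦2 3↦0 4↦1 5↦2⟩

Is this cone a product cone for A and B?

Answer: VALID PRODUCT

Derivation:
|A|·|B| = 2·3 = 6;  |P| = 6
Check the pairing map k ↦ (π_A(k), π_B(k)):
  0 ↦ (0,0)
  1 ↦ (0,1)
  2 ↦ (0,2)
  3 ↦ (1,0)
  4 ↦ (1,1)
  5 ↦ (1,2)
distinct pairs in image: 6 / 6 needed
  → bijection onto A×B; projections well-typed.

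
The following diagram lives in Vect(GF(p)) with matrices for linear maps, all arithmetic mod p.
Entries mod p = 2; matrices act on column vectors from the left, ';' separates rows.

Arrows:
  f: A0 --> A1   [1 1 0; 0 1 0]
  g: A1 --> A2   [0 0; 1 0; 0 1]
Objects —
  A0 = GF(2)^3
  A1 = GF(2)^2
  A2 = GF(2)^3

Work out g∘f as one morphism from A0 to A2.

  e0=(1,0,0) f-->(1,0) g-->(0,1,0)
  e1=(0,1,0) f-->(1,1) g-->(0,1,1)
  e2=(0,0,1) f-->(0,0) g-->(0,0,0)
⟦path⟧: [0 0 0; 1 1 0; 0 1 0]

Answer: [0 0 0; 1 1 0; 0 1 0]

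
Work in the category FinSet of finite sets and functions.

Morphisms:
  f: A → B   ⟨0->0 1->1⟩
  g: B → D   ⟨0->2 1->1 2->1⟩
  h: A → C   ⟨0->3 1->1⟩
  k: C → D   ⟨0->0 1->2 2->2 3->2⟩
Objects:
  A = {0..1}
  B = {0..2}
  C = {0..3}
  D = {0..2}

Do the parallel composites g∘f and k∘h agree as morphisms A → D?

1) trace f;g:
  0 f→0 g→2
  1 f→1 g→1
  result₁ = ⟨0->2 1->1⟩
2) trace h;k:
  0 h→3 k→2
  1 h→1 k→2
  result₂ = ⟨0->2 1->2⟩
Equal? distinct morphisms ✗

Answer: DOES NOT COMMUTE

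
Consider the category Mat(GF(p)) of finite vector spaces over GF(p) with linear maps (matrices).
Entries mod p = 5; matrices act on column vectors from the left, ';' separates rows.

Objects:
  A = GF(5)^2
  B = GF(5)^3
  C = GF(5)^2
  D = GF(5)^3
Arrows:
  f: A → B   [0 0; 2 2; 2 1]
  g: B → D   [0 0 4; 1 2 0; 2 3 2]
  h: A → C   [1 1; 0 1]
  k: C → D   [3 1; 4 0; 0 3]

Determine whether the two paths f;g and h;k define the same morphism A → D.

1) trace f;g:
  e0=[1,0] f→[0,2,2] g→[3,4,0]
  e1=[0,1] f→[0,2,1] g→[4,4,3]
  result₁ = [3 4; 4 4; 0 3]
2) trace h;k:
  e0=[1,0] h→[1,0] k→[3,4,0]
  e1=[0,1] h→[1,1] k→[4,4,3]
  result₂ = [3 4; 4 4; 0 3]
Equal? YES — commutes

Answer: COMMUTES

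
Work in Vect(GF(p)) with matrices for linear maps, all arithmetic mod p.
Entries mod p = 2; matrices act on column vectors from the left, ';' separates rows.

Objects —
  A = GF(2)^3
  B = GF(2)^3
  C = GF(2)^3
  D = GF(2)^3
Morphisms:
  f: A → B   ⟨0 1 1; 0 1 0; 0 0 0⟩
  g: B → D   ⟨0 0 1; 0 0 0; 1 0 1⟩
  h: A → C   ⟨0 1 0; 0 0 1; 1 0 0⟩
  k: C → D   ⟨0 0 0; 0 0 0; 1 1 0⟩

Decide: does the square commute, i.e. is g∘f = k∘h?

Path 1 = f;g:
  e0=(1,0,0) f→(0,0,0) g→(0,0,0)
  e1=(0,1,0) f→(1,1,0) g→(0,0,1)
  e2=(0,0,1) f→(1,0,0) g→(0,0,1)
  composite₁ = ⟨0 0 0; 0 0 0; 0 1 1⟩
Path 2 = h;k:
  e0=(1,0,0) h→(0,0,1) k→(0,0,0)
  e1=(0,1,0) h→(1,0,0) k→(0,0,1)
  e2=(0,0,1) h→(0,1,0) k→(0,0,1)
  composite₂ = ⟨0 0 0; 0 0 0; 0 1 1⟩
Equal? equal; square commutes

Answer: COMMUTES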